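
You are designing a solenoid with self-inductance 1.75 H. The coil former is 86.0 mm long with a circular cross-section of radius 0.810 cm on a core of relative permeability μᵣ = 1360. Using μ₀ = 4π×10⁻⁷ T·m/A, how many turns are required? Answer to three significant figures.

A = πr² = π(8.100×10^-3 m)² = 2.061×10^-4 m².
From L = μ₀μᵣN²A/ℓ, N = √(Lℓ / (μ₀μᵣA)).
N = √[(1.75)(8.600×10^-2) / ((4π×10⁻⁷)(1360)×2.061×10^-4)] = √(4.272×10^5) ≈ 653.6.

N ≈ 654 turns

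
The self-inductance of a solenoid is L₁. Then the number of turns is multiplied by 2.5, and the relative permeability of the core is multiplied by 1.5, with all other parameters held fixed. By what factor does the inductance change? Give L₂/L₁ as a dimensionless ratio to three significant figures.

L₂/L₁ = 9.38

For a solenoid, L ∝ μᵣN²A/ℓ.
L₂/L₁ = (2.5)^2 × (1.5) = 9.38.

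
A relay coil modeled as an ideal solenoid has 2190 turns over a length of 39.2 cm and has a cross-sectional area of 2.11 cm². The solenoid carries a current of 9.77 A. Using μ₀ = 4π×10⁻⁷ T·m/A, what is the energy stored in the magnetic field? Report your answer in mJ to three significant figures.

A = 2.11 cm² = 2.110×10^-4 m².
L = μ₀N²A/ℓ = (4π×10⁻⁷)(2190)²(2.110×10^-4)/(0.392) = 3.244×10^-3 H.
U = ½LI² = ½(3.244×10^-3)(9.77)² = 0.1548 J.

U ≈ 155 mJ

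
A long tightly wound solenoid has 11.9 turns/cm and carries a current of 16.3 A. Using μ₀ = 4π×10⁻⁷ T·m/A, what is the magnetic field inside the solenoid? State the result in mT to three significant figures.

Inside a long solenoid, B = μ₀nI.
B = (4π×10⁻⁷)(1.190×10^3 m⁻¹)(16.3 A) = 2.437×10^-2 T.

B ≈ 24.4 mT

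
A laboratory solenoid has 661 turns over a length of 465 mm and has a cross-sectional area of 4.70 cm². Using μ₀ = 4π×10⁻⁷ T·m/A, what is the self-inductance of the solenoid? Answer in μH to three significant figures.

L ≈ 555 μH

A = 4.70 cm² = 4.700×10^-4 m².
For a long solenoid, L = μ₀N²A/ℓ.
L = (4π×10⁻⁷)(661)²(4.700×10^-4)/(0.465 m) = 5.550×10^-4 H.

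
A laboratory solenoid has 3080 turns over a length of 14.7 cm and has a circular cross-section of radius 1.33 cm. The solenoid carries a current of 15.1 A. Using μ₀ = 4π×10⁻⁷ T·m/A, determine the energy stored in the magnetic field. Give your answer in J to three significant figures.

U ≈ 5.14 J

A = πr² = π(1.330×10^-2 m)² = 5.557×10^-4 m².
L = μ₀N²A/ℓ = (4π×10⁻⁷)(3080)²(5.557×10^-4)/(0.147) = 4.507×10^-2 H.
U = ½LI² = ½(4.507×10^-2)(15.1)² = 5.138 J.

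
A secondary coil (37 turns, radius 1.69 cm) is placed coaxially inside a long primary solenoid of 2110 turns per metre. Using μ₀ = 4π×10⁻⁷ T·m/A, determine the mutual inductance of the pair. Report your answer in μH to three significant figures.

The outer solenoid produces a uniform field B₁ = μ₀n₁I₁ across the inner coil,
so the flux linkage is N₂Φ = N₂B₁A₂ = μ₀n₁N₂A₂·I₁, giving M = μ₀n₁N₂A₂.
A₂ = πr² = π(1.690×10^-2 m)² = 8.973×10^-4 m².
M = (4π×10⁻⁷)(2110)(37)(8.973×10^-4) = 8.803×10^-5 H.

M ≈ 88.0 μH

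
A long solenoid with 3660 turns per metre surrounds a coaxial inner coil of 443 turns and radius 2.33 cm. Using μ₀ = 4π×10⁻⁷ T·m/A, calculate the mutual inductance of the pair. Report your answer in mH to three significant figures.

The outer solenoid produces a uniform field B₁ = μ₀n₁I₁ across the inner coil,
so the flux linkage is N₂Φ = N₂B₁A₂ = μ₀n₁N₂A₂·I₁, giving M = μ₀n₁N₂A₂.
A₂ = πr² = π(2.330×10^-2 m)² = 1.706×10^-3 m².
M = (4π×10⁻⁷)(3660)(443)(1.706×10^-3) = 3.475×10^-3 H.

M ≈ 3.48 mH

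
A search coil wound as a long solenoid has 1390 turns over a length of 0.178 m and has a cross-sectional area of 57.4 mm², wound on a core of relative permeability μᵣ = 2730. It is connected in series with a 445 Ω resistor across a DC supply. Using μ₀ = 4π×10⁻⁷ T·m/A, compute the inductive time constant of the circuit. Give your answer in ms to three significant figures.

A = 57.4 mm² = 5.740×10^-5 m².
L = μ₀μᵣN²A/ℓ = (4π×10⁻⁷)(2730)(1390)²(5.740×10^-5)/(0.178) = 2.137 H.
τ = L/R = (2.137)/(445) = 4.803×10^-3 s.

τ ≈ 4.80 ms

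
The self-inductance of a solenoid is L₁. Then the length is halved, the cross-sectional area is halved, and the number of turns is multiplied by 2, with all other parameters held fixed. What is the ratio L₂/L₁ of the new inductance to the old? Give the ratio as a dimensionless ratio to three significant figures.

For a solenoid, L ∝ μᵣN²A/ℓ.
L₂/L₁ = (0.5)^-1 × (0.5) × (2)^2 = 4.00.

L₂/L₁ = 4.00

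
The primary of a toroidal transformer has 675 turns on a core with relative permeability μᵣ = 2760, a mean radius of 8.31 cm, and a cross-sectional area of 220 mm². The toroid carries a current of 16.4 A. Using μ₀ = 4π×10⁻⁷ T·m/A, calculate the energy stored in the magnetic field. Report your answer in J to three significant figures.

U ≈ 89.5 J

L = μ₀μᵣN²A/(2πR) = (4π×10⁻⁷)(2760)(675)²(2.200×10^-4)/(2π×8.310×10^-2) = 0.6658 H.
U = ½LI² = ½(0.6658)(16.4)² = 89.54 J.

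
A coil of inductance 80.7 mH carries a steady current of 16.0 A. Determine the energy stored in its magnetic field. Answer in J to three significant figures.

Stored magnetic energy: U = ½LI².
U = ½(8.070×10^-2 H)(16.0 A)² = 10.33 J.

U ≈ 10.3 J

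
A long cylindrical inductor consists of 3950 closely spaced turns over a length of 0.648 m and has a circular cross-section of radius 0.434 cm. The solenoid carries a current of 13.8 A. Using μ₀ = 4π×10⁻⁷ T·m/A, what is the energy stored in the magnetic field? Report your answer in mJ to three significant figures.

U ≈ 170 mJ

A = πr² = π(4.340×10^-3 m)² = 5.917×10^-5 m².
L = μ₀N²A/ℓ = (4π×10⁻⁷)(3950)²(5.917×10^-5)/(0.648) = 1.790×10^-3 H.
U = ½LI² = ½(1.790×10^-3)(13.8)² = 0.17049 J.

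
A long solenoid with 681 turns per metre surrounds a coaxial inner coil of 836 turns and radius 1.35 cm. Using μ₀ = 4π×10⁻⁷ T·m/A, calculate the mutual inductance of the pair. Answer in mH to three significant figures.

The outer solenoid produces a uniform field B₁ = μ₀n₁I₁ across the inner coil,
so the flux linkage is N₂Φ = N₂B₁A₂ = μ₀n₁N₂A₂·I₁, giving M = μ₀n₁N₂A₂.
A₂ = πr² = π(1.350×10^-2 m)² = 5.726×10^-4 m².
M = (4π×10⁻⁷)(681)(836)(5.726×10^-4) = 4.096×10^-4 H.

M ≈ 0.410 mH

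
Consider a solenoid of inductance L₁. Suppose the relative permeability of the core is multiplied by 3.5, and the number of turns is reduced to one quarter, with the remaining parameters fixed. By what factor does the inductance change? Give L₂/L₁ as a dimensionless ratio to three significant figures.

L₂/L₁ = 0.219

For a solenoid, L ∝ μᵣN²A/ℓ.
L₂/L₁ = (3.5) × (0.25)^2 = 0.219.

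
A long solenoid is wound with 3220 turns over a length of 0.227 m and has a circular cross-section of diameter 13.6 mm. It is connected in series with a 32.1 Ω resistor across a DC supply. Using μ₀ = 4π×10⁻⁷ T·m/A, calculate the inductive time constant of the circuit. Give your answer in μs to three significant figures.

A = π(d/2)² = π(6.800×10^-3 m)² = 1.453×10^-4 m².
L = μ₀N²A/ℓ = (4π×10⁻⁷)(3220)²(1.453×10^-4)/(0.227) = 8.338×10^-3 H.
τ = L/R = (8.338×10^-3)/(32.1) = 2.598×10^-4 s.

τ ≈ 260 μs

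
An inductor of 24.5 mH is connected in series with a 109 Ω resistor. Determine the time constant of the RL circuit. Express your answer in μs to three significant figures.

τ = L/R = (2.450×10^-2 H)/(109 Ω) = 2.248×10^-4 s.

τ ≈ 225 μs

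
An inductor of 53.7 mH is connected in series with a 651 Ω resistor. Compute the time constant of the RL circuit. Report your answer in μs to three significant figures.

τ = L/R = (5.370×10^-2 H)/(651 Ω) = 8.249×10^-5 s.

τ ≈ 82.5 μs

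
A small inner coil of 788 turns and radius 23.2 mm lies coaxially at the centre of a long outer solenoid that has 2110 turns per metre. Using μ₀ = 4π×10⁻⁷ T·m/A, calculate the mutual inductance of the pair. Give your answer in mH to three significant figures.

The outer solenoid produces a uniform field B₁ = μ₀n₁I₁ across the inner coil,
so the flux linkage is N₂Φ = N₂B₁A₂ = μ₀n₁N₂A₂·I₁, giving M = μ₀n₁N₂A₂.
A₂ = πr² = π(2.320×10^-2 m)² = 1.691×10^-3 m².
M = (4π×10⁻⁷)(2110)(788)(1.691×10^-3) = 3.533×10^-3 H.

M ≈ 3.53 mH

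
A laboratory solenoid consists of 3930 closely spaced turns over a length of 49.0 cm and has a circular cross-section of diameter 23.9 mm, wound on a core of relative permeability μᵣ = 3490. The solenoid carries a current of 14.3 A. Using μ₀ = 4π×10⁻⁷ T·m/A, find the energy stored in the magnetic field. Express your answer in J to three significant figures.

U ≈ 6340 J

A = π(d/2)² = π(1.195×10^-2 m)² = 4.486×10^-4 m².
L = μ₀μᵣN²A/ℓ = (4π×10⁻⁷)(3490)(3930)²(4.486×10^-4)/(0.49) = 62.02 H.
U = ½LI² = ½(62.02)(14.3)² = 6.341×10^3 J.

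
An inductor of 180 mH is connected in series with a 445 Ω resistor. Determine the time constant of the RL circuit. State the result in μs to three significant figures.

τ = L/R = (0.18 H)/(445 Ω) = 4.0449×10^-4 s.

τ ≈ 404 μs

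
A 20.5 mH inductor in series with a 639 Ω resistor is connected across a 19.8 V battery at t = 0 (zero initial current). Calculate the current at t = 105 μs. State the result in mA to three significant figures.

I ≈ 29.8 mA

τ = L/R = 2.050×10^-2/639 = 3.208×10^-5 s; final current I_∞ = ε/R = 19.8/639 = 3.099×10^-2 A.
I(t) = I_∞(1 − e^(−t/τ)) with t/τ = 3.273.
I = (3.099×10^-2)(1 − e^(−3.273)) = 2.981×10^-2 A.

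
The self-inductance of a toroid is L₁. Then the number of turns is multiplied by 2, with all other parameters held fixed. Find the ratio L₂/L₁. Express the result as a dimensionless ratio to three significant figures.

For a toroid, L ∝ μᵣN²A/R.
L₂/L₁ = (2)^2 = 4.00.

L₂/L₁ = 4.00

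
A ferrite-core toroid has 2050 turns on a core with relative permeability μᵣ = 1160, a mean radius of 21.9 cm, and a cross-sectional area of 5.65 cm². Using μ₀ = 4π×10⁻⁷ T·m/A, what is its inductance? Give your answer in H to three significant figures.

For a thin toroid, L = μ₀μᵣN²A/(2πR).
L = (4π×10⁻⁷)(1160)(2050)²(5.650×10^-4) / (2π×0.219 m) = 2.515 H.

L ≈ 2.52 H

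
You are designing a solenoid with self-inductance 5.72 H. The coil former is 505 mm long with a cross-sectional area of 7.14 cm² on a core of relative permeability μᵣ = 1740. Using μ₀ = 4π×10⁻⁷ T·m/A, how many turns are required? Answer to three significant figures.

N ≈ 1360 turns

A = 7.14 cm² = 7.140×10^-4 m².
From L = μ₀μᵣN²A/ℓ, N = √(Lℓ / (μ₀μᵣA)).
N = √[(5.72)(0.505) / ((4π×10⁻⁷)(1740)×7.140×10^-4)] = √(1.850×10^6) ≈ 1360.2.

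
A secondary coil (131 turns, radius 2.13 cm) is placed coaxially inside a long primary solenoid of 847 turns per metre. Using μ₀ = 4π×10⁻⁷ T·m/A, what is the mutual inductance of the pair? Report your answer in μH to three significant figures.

M ≈ 199 μH

The outer solenoid produces a uniform field B₁ = μ₀n₁I₁ across the inner coil,
so the flux linkage is N₂Φ = N₂B₁A₂ = μ₀n₁N₂A₂·I₁, giving M = μ₀n₁N₂A₂.
A₂ = πr² = π(2.130×10^-2 m)² = 1.425×10^-3 m².
M = (4π×10⁻⁷)(847)(131)(1.425×10^-3) = 1.987×10^-4 H.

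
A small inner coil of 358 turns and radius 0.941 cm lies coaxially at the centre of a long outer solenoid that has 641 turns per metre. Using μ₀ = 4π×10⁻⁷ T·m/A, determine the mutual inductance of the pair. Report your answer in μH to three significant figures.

The outer solenoid produces a uniform field B₁ = μ₀n₁I₁ across the inner coil,
so the flux linkage is N₂Φ = N₂B₁A₂ = μ₀n₁N₂A₂·I₁, giving M = μ₀n₁N₂A₂.
A₂ = πr² = π(9.410×10^-3 m)² = 2.782×10^-4 m².
M = (4π×10⁻⁷)(641)(358)(2.782×10^-4) = 8.022×10^-5 H.

M ≈ 80.2 μH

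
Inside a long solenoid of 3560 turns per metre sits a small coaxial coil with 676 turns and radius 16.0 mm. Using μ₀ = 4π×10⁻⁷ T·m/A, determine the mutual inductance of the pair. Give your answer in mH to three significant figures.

The outer solenoid produces a uniform field B₁ = μ₀n₁I₁ across the inner coil,
so the flux linkage is N₂Φ = N₂B₁A₂ = μ₀n₁N₂A₂·I₁, giving M = μ₀n₁N₂A₂.
A₂ = πr² = π(1.600×10^-2 m)² = 8.042×10^-4 m².
M = (4π×10⁻⁷)(3560)(676)(8.042×10^-4) = 2.432×10^-3 H.

M ≈ 2.43 mH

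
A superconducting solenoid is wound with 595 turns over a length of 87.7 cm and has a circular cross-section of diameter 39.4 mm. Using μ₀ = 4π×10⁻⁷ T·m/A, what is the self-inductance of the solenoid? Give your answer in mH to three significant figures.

L ≈ 0.618 mH

A = π(d/2)² = π(1.970×10^-2 m)² = 1.219×10^-3 m².
For a long solenoid, L = μ₀N²A/ℓ.
L = (4π×10⁻⁷)(595)²(1.219×10^-3)/(0.877 m) = 6.1848×10^-4 H.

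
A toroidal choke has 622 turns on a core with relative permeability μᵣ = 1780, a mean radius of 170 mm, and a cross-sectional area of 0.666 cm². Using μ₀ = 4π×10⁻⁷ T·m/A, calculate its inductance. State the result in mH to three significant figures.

L ≈ 54.0 mH

For a thin toroid, L = μ₀μᵣN²A/(2πR).
L = (4π×10⁻⁷)(1780)(622)²(6.660×10^-5) / (2π×0.17 m) = 5.396×10^-2 H.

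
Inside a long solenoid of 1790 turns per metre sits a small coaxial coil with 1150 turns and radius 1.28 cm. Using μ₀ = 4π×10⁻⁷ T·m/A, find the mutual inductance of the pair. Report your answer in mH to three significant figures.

The outer solenoid produces a uniform field B₁ = μ₀n₁I₁ across the inner coil,
so the flux linkage is N₂Φ = N₂B₁A₂ = μ₀n₁N₂A₂·I₁, giving M = μ₀n₁N₂A₂.
A₂ = πr² = π(1.280×10^-2 m)² = 5.147×10^-4 m².
M = (4π×10⁻⁷)(1790)(1150)(5.147×10^-4) = 1.331×10^-3 H.

M ≈ 1.33 mH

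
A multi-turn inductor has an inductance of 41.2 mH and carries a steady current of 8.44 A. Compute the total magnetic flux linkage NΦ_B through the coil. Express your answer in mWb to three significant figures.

From L = NΦ_B/I, the flux linkage is NΦ_B = LI.
NΦ_B = (4.120×10^-2 H)(8.44 A) = 0.3477 Wb.

NΦ_B ≈ 348 mWb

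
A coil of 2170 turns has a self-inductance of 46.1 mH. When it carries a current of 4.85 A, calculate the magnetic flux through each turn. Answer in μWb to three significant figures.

From L = NΦ_B/I, the flux per turn is Φ_B = LI/N.
Φ_B = (4.610×10^-2 H)(4.85 A)/2170 = 1.030×10^-4 Wb.

Φ_B ≈ 103 μWb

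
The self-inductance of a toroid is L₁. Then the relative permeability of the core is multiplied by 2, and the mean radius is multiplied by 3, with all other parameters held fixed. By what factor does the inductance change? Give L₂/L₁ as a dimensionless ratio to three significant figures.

L₂/L₁ = 0.667

For a toroid, L ∝ μᵣN²A/R.
L₂/L₁ = (2) × (3)^-1 = 0.667.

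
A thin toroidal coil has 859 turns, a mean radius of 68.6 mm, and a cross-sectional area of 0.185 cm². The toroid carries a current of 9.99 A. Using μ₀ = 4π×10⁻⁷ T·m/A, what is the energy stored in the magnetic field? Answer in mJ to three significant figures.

U ≈ 1.99 mJ

L = μ₀N²A/(2πR) = (4π×10⁻⁷)(859)²(1.850×10^-5)/(2π×6.860×10^-2) = 3.980×10^-5 H.
U = ½LI² = ½(3.980×10^-5)(9.99)² = 1.986×10^-3 J.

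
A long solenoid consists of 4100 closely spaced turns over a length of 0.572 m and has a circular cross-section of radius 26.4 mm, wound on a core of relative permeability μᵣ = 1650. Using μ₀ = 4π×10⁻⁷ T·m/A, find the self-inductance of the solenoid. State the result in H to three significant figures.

A = πr² = π(2.640×10^-2 m)² = 2.190×10^-3 m².
For a long solenoid, L = μ₀μᵣN²A/ℓ.
L = (4π×10⁻⁷)(1650)(4100)²(2.190×10^-3)/(0.572 m) = 133.4 H.

L ≈ 133 H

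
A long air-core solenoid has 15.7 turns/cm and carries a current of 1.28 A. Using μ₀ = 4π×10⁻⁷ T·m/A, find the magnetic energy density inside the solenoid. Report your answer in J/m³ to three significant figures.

B = μ₀nI = (4π×10⁻⁷)(1.570×10^3)(1.28) = 2.525×10^-3 T.
u = B²/(2μ₀) = (2.525×10^-3)²/(2×4π×10⁻⁷) = 2.537 J/m³.

u ≈ 2.54 J/m³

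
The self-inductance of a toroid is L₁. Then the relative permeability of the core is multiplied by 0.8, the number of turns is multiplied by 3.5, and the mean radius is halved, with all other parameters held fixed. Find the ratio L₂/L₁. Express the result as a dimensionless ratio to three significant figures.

For a toroid, L ∝ μᵣN²A/R.
L₂/L₁ = (0.8) × (3.5)^2 × (0.5)^-1 = 19.6.

L₂/L₁ = 19.6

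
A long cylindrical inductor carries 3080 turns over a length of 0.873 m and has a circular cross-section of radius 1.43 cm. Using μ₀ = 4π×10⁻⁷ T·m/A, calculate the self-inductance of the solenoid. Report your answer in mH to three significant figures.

A = πr² = π(1.430×10^-2 m)² = 6.424×10^-4 m².
For a long solenoid, L = μ₀N²A/ℓ.
L = (4π×10⁻⁷)(3080)²(6.424×10^-4)/(0.873 m) = 8.772×10^-3 H.

L ≈ 8.77 mH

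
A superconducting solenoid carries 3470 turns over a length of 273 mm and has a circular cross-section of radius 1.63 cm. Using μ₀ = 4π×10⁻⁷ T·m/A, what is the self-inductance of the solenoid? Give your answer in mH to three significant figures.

A = πr² = π(1.630×10^-2 m)² = 8.347×10^-4 m².
For a long solenoid, L = μ₀N²A/ℓ.
L = (4π×10⁻⁷)(3470)²(8.347×10^-4)/(0.273 m) = 4.626×10^-2 H.

L ≈ 46.3 mH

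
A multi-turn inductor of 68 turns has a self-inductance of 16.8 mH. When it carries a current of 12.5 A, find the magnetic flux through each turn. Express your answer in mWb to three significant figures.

From L = NΦ_B/I, the flux per turn is Φ_B = LI/N.
Φ_B = (1.680×10^-2 H)(12.5 A)/68 = 3.088×10^-3 Wb.

Φ_B ≈ 3.09 mWb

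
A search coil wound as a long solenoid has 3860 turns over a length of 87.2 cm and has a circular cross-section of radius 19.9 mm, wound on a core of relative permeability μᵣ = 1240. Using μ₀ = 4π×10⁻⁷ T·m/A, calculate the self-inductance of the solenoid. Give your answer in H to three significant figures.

A = πr² = π(1.990×10^-2 m)² = 1.244×10^-3 m².
For a long solenoid, L = μ₀μᵣN²A/ℓ.
L = (4π×10⁻⁷)(1240)(3860)²(1.244×10^-3)/(0.872 m) = 33.12 H.

L ≈ 33.1 H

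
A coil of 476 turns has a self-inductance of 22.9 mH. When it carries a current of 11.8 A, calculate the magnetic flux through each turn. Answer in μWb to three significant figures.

Φ_B ≈ 568 μWb

From L = NΦ_B/I, the flux per turn is Φ_B = LI/N.
Φ_B = (2.290×10^-2 H)(11.8 A)/476 = 5.677×10^-4 Wb.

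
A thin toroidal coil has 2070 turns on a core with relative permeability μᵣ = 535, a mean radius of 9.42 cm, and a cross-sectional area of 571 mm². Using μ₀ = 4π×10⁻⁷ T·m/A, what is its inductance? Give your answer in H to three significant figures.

L ≈ 2.78 H

For a thin toroid, L = μ₀μᵣN²A/(2πR).
L = (4π×10⁻⁷)(535)(2070)²(5.710×10^-4) / (2π×9.420×10^-2 m) = 2.779 H.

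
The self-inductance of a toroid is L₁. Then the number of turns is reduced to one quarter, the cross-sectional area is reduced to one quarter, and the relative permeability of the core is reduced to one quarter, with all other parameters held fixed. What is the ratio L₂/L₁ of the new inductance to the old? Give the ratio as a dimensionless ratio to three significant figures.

L₂/L₁ = 0.00391

For a toroid, L ∝ μᵣN²A/R.
L₂/L₁ = (0.25)^2 × (0.25) × (0.25) = 0.00391.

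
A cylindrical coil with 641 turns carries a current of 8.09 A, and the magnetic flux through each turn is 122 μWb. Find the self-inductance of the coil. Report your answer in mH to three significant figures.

Self-inductance is defined by L = NΦ_B/I (flux linkage over current).
L = (641)(1.220×10^-4 Wb)/(8.09 A) = 9.667×10^-3 H.

L ≈ 9.67 mH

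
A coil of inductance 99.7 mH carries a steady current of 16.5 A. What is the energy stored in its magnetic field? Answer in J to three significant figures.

U ≈ 13.6 J

Stored magnetic energy: U = ½LI².
U = ½(9.970×10^-2 H)(16.5 A)² = 13.57 J.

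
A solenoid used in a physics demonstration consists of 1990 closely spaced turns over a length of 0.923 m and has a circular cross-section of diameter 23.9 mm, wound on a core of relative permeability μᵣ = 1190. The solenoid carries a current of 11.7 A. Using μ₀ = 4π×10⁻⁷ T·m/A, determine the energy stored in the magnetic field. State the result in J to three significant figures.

U ≈ 197 J

A = π(d/2)² = π(1.195×10^-2 m)² = 4.486×10^-4 m².
L = μ₀μᵣN²A/ℓ = (4π×10⁻⁷)(1190)(1990)²(4.486×10^-4)/(0.923) = 2.878 H.
U = ½LI² = ½(2.878)(11.7)² = 197 J.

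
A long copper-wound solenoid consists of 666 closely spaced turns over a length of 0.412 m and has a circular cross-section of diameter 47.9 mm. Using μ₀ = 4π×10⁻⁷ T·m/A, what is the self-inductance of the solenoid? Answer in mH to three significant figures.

A = π(d/2)² = π(2.395×10^-2 m)² = 1.802×10^-3 m².
For a long solenoid, L = μ₀N²A/ℓ.
L = (4π×10⁻⁷)(666)²(1.802×10^-3)/(0.412 m) = 2.438×10^-3 H.

L ≈ 2.44 mH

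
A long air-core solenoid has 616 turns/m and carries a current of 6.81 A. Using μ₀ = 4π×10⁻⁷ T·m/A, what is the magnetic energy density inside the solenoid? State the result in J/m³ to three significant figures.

B = μ₀nI = (4π×10⁻⁷)(616)(6.81) = 5.272×10^-3 T.
u = B²/(2μ₀) = (5.272×10^-3)²/(2×4π×10⁻⁷) = 11.06 J/m³.

u ≈ 11.1 J/m³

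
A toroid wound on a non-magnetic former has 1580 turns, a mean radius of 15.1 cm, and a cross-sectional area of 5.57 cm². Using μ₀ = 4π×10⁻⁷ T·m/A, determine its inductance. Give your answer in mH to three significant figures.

L ≈ 1.84 mH

For a thin toroid, L = μ₀N²A/(2πR).
L = (4π×10⁻⁷)(1580)²(5.570×10^-4) / (2π×0.151 m) = 1.842×10^-3 H.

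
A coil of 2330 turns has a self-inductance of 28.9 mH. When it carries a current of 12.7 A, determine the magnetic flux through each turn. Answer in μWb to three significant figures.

From L = NΦ_B/I, the flux per turn is Φ_B = LI/N.
Φ_B = (2.890×10^-2 H)(12.7 A)/2330 = 1.575×10^-4 Wb.

Φ_B ≈ 158 μWb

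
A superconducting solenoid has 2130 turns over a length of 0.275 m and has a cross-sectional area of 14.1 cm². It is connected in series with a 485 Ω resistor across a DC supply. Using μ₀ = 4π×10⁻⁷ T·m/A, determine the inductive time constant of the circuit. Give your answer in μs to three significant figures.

τ ≈ 60.3 μs

A = 14.1 cm² = 1.410×10^-3 m².
L = μ₀N²A/ℓ = (4π×10⁻⁷)(2130)²(1.410×10^-3)/(0.275) = 2.923×10^-2 H.
τ = L/R = (2.923×10^-2)/(485) = 6.027×10^-5 s.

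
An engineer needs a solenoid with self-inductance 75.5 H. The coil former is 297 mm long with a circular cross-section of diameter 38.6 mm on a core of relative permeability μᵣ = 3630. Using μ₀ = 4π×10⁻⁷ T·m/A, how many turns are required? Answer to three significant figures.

A = π(d/2)² = π(1.930×10^-2 m)² = 1.170×10^-3 m².
From L = μ₀μᵣN²A/ℓ, N = √(Lℓ / (μ₀μᵣA)).
N = √[(75.5)(0.297) / ((4π×10⁻⁷)(3630)×1.170×10^-3)] = √(4.201×10^6) ≈ 2049.6.

N ≈ 2050 turns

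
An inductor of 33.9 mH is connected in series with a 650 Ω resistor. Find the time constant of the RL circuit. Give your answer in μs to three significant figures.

τ ≈ 52.2 μs

τ = L/R = (3.390×10^-2 H)/(650 Ω) = 5.215×10^-5 s.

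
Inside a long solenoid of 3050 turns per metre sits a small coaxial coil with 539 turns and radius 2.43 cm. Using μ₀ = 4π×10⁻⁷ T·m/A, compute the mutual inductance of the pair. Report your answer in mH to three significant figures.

The outer solenoid produces a uniform field B₁ = μ₀n₁I₁ across the inner coil,
so the flux linkage is N₂Φ = N₂B₁A₂ = μ₀n₁N₂A₂·I₁, giving M = μ₀n₁N₂A₂.
A₂ = πr² = π(2.430×10^-2 m)² = 1.855×10^-3 m².
M = (4π×10⁻⁷)(3050)(539)(1.855×10^-3) = 3.832×10^-3 H.

M ≈ 3.83 mH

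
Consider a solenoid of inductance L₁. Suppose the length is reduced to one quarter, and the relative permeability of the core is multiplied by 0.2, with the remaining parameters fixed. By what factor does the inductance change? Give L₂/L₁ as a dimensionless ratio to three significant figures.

For a solenoid, L ∝ μᵣN²A/ℓ.
L₂/L₁ = (0.25)^-1 × (0.2) = 0.800.

L₂/L₁ = 0.800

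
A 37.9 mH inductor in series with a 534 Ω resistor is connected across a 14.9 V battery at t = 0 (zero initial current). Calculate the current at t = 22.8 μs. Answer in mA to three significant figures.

I ≈ 7.67 mA

τ = L/R = 3.790×10^-2/534 = 7.097×10^-5 s; final current I_∞ = ε/R = 14.9/534 = 2.790×10^-2 A.
I(t) = I_∞(1 − e^(−t/τ)) with t/τ = 0.321.
I = (2.790×10^-2)(1 − e^(−0.321)) = 7.666×10^-3 A.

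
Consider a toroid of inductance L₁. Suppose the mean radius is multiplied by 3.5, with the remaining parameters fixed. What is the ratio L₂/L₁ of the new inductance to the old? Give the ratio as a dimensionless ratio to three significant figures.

For a toroid, L ∝ μᵣN²A/R.
L₂/L₁ = (3.5)^-1 = 0.286.

L₂/L₁ = 0.286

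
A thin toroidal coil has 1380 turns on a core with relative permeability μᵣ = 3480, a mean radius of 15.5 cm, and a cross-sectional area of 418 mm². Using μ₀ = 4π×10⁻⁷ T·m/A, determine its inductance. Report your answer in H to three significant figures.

For a thin toroid, L = μ₀μᵣN²A/(2πR).
L = (4π×10⁻⁷)(3480)(1380)²(4.180×10^-4) / (2π×0.155 m) = 3.574 H.

L ≈ 3.57 H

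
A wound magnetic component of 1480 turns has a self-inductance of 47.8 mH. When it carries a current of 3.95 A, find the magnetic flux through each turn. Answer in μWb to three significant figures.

From L = NΦ_B/I, the flux per turn is Φ_B = LI/N.
Φ_B = (4.780×10^-2 H)(3.95 A)/1480 = 1.276×10^-4 Wb.

Φ_B ≈ 128 μWb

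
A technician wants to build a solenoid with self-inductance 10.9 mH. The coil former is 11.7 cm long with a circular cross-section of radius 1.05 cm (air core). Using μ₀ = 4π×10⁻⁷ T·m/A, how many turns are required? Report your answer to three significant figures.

A = πr² = π(1.050×10^-2 m)² = 3.464×10^-4 m².
From L = μ₀N²A/ℓ, N = √(Lℓ / (μ₀A)).
N = √[(1.090×10^-2)(0.117) / ((4π×10⁻⁷)×3.464×10^-4)] = √(2.930×10^6) ≈ 1711.7.

N ≈ 1710 turns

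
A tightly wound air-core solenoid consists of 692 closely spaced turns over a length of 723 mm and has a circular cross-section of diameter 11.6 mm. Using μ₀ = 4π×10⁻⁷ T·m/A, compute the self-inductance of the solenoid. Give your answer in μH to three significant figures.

L ≈ 88.0 μH

A = π(d/2)² = π(5.800×10^-3 m)² = 1.057×10^-4 m².
For a long solenoid, L = μ₀N²A/ℓ.
L = (4π×10⁻⁷)(692)²(1.057×10^-4)/(0.723 m) = 8.796×10^-5 H.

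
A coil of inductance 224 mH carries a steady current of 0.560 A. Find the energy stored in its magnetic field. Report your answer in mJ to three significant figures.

U ≈ 35.1 mJ

Stored magnetic energy: U = ½LI².
U = ½(0.224 H)(0.560 A)² = 3.512×10^-2 J.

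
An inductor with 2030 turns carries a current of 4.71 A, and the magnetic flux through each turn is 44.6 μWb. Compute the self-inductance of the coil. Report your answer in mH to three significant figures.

L ≈ 19.2 mH

Self-inductance is defined by L = NΦ_B/I (flux linkage over current).
L = (2030)(4.460×10^-5 Wb)/(4.71 A) = 1.922×10^-2 H.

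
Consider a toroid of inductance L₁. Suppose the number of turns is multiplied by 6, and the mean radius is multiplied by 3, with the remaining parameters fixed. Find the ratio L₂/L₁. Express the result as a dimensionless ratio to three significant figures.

L₂/L₁ = 12.0

For a toroid, L ∝ μᵣN²A/R.
L₂/L₁ = (6)^2 × (3)^-1 = 12.0.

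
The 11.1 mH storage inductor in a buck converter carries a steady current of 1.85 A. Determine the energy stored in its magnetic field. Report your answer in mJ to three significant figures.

Stored magnetic energy: U = ½LI².
U = ½(1.110×10^-2 H)(1.85 A)² = 1.899×10^-2 J.

U ≈ 19.0 mJ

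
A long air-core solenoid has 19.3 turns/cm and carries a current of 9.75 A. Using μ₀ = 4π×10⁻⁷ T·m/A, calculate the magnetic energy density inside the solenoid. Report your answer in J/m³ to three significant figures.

B = μ₀nI = (4π×10⁻⁷)(1.930×10^3)(9.75) = 2.3647×10^-2 T.
u = B²/(2μ₀) = (2.3647×10^-2)²/(2×4π×10⁻⁷) = 222.49 J/m³.

u ≈ 222 J/m³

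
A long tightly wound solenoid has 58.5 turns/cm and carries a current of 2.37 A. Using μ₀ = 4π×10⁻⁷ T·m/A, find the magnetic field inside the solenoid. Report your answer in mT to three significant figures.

Inside a long solenoid, B = μ₀nI.
B = (4π×10⁻⁷)(5.850×10^3 m⁻¹)(2.37 A) = 1.742×10^-2 T.

B ≈ 17.4 mT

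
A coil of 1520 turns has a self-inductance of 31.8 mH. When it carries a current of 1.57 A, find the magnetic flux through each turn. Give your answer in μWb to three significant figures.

Φ_B ≈ 32.8 μWb

From L = NΦ_B/I, the flux per turn is Φ_B = LI/N.
Φ_B = (3.180×10^-2 H)(1.57 A)/1520 = 3.2846×10^-5 Wb.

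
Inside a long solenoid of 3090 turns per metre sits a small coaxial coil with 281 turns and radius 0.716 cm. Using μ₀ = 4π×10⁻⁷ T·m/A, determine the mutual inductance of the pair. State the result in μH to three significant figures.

M ≈ 176 μH

The outer solenoid produces a uniform field B₁ = μ₀n₁I₁ across the inner coil,
so the flux linkage is N₂Φ = N₂B₁A₂ = μ₀n₁N₂A₂·I₁, giving M = μ₀n₁N₂A₂.
A₂ = πr² = π(7.160×10^-3 m)² = 1.611×10^-4 m².
M = (4π×10⁻⁷)(3090)(281)(1.611×10^-4) = 1.757×10^-4 H.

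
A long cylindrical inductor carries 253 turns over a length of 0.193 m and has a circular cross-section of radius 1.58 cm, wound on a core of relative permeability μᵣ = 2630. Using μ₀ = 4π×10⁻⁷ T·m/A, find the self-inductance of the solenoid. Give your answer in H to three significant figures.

L ≈ 0.860 H

A = πr² = π(1.580×10^-2 m)² = 7.843×10^-4 m².
For a long solenoid, L = μ₀μᵣN²A/ℓ.
L = (4π×10⁻⁷)(2630)(253)²(7.843×10^-4)/(0.193 m) = 0.8596 H.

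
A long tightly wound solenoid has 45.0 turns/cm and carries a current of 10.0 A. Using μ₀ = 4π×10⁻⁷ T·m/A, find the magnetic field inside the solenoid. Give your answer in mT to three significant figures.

B ≈ 56.5 mT

Inside a long solenoid, B = μ₀nI.
B = (4π×10⁻⁷)(4.500×10^3 m⁻¹)(10.0 A) = 5.6549×10^-2 T.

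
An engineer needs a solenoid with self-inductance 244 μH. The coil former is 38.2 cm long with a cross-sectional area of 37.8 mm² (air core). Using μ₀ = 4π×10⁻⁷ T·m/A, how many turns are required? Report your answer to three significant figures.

A = 37.8 mm² = 3.780×10^-5 m².
From L = μ₀N²A/ℓ, N = √(Lℓ / (μ₀A)).
N = √[(2.440×10^-4)(0.382) / ((4π×10⁻⁷)×3.780×10^-5)] = √(1.962×10^6) ≈ 1400.8.

N ≈ 1400 turns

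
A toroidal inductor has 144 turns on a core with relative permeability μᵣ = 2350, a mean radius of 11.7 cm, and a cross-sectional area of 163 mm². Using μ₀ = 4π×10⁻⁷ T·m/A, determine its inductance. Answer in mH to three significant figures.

For a thin toroid, L = μ₀μᵣN²A/(2πR).
L = (4π×10⁻⁷)(2350)(144)²(1.630×10^-4) / (2π×0.117 m) = 1.358×10^-2 H.

L ≈ 13.6 mH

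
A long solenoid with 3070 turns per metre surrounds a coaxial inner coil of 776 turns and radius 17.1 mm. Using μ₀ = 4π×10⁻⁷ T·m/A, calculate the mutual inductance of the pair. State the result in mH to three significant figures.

M ≈ 2.75 mH

The outer solenoid produces a uniform field B₁ = μ₀n₁I₁ across the inner coil,
so the flux linkage is N₂Φ = N₂B₁A₂ = μ₀n₁N₂A₂·I₁, giving M = μ₀n₁N₂A₂.
A₂ = πr² = π(1.710×10^-2 m)² = 9.186×10^-4 m².
M = (4π×10⁻⁷)(3070)(776)(9.186×10^-4) = 2.750×10^-3 H.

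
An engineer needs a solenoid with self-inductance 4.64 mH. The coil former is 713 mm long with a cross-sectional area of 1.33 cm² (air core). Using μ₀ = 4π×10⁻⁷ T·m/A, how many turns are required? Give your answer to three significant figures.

N ≈ 4450 turns

A = 1.33 cm² = 1.330×10^-4 m².
From L = μ₀N²A/ℓ, N = √(Lℓ / (μ₀A)).
N = √[(4.640×10^-3)(0.713) / ((4π×10⁻⁷)×1.330×10^-4)] = √(1.979×10^7) ≈ 4449.1.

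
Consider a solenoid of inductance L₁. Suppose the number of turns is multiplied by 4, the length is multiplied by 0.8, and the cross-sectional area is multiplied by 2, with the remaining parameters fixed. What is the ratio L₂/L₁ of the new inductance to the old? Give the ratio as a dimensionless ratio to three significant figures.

For a solenoid, L ∝ μᵣN²A/ℓ.
L₂/L₁ = (4)^2 × (0.8)^-1 × (2) = 40.0.

L₂/L₁ = 40.0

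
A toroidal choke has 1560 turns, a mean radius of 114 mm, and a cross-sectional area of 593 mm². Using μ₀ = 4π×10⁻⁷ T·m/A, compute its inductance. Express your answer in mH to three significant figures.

For a thin toroid, L = μ₀N²A/(2πR).
L = (4π×10⁻⁷)(1560)²(5.930×10^-4) / (2π×0.114 m) = 2.532×10^-3 H.

L ≈ 2.53 mH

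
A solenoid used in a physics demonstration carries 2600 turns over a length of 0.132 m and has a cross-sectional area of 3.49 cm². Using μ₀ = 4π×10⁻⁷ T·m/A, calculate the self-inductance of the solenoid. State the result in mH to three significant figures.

A = 3.49 cm² = 3.490×10^-4 m².
For a long solenoid, L = μ₀N²A/ℓ.
L = (4π×10⁻⁷)(2600)²(3.490×10^-4)/(0.132 m) = 2.246×10^-2 H.

L ≈ 22.5 mH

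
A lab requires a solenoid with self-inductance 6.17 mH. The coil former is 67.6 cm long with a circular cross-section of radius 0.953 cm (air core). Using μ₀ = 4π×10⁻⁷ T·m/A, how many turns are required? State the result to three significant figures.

A = πr² = π(9.530×10^-3 m)² = 2.853×10^-4 m².
From L = μ₀N²A/ℓ, N = √(Lℓ / (μ₀A)).
N = √[(6.170×10^-3)(0.676) / ((4π×10⁻⁷)×2.853×10^-4)] = √(1.163×10^7) ≈ 3410.7.

N ≈ 3410 turns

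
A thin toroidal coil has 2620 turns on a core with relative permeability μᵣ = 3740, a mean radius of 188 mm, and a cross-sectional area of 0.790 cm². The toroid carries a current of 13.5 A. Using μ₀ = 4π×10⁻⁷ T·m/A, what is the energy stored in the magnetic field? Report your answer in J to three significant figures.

L = μ₀μᵣN²A/(2πR) = (4π×10⁻⁷)(3740)(2620)²(7.900×10^-5)/(2π×0.188) = 2.158 H.
U = ½LI² = ½(2.158)(13.5)² = 196.6 J.

U ≈ 197 J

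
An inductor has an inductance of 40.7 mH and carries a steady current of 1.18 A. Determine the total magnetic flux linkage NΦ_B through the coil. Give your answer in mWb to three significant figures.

NΦ_B ≈ 48.0 mWb

From L = NΦ_B/I, the flux linkage is NΦ_B = LI.
NΦ_B = (4.070×10^-2 H)(1.18 A) = 4.803×10^-2 Wb.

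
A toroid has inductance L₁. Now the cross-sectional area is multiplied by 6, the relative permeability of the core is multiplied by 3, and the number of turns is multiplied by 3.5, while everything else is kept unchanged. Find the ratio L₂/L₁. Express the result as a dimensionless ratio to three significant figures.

L₂/L₁ = 221

For a toroid, L ∝ μᵣN²A/R.
L₂/L₁ = (6) × (3) × (3.5)^2 = 221.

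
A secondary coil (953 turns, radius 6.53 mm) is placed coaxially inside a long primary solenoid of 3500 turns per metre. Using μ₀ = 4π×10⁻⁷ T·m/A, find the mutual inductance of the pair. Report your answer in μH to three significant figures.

M ≈ 561 μH

The outer solenoid produces a uniform field B₁ = μ₀n₁I₁ across the inner coil,
so the flux linkage is N₂Φ = N₂B₁A₂ = μ₀n₁N₂A₂·I₁, giving M = μ₀n₁N₂A₂.
A₂ = πr² = π(6.530×10^-3 m)² = 1.340×10^-4 m².
M = (4π×10⁻⁷)(3500)(953)(1.340×10^-4) = 5.61496×10^-4 H.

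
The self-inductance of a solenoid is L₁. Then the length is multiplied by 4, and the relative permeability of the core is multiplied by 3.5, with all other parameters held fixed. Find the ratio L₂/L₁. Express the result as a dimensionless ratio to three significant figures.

For a solenoid, L ∝ μᵣN²A/ℓ.
L₂/L₁ = (4)^-1 × (3.5) = 0.875.

L₂/L₁ = 0.875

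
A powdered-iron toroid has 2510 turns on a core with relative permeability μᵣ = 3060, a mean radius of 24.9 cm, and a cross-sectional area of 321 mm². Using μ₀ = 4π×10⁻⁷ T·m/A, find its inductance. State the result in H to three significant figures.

For a thin toroid, L = μ₀μᵣN²A/(2πR).
L = (4π×10⁻⁷)(3060)(2510)²(3.210×10^-4) / (2π×0.249 m) = 4.971 H.

L ≈ 4.97 H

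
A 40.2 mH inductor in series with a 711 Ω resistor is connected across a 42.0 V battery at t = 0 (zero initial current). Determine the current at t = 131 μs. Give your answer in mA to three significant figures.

I ≈ 53.2 mA

τ = L/R = 4.020×10^-2/711 = 5.654×10^-5 s; final current I_∞ = ε/R = 42.0/711 = 5.907×10^-2 A.
I(t) = I_∞(1 − e^(−t/τ)) with t/τ = 2.317.
I = (5.907×10^-2)(1 − e^(−2.317)) = 5.3249×10^-2 A.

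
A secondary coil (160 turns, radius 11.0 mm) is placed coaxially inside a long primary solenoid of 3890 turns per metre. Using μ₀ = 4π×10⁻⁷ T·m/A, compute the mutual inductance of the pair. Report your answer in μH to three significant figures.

M ≈ 297 μH

The outer solenoid produces a uniform field B₁ = μ₀n₁I₁ across the inner coil,
so the flux linkage is N₂Φ = N₂B₁A₂ = μ₀n₁N₂A₂·I₁, giving M = μ₀n₁N₂A₂.
A₂ = πr² = π(1.100×10^-2 m)² = 3.801×10^-4 m².
M = (4π×10⁻⁷)(3890)(160)(3.801×10^-4) = 2.973×10^-4 H.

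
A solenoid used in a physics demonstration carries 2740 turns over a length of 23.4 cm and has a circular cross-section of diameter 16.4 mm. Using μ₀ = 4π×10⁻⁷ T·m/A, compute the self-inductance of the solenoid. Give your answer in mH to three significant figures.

A = π(d/2)² = π(8.200×10^-3 m)² = 2.112×10^-4 m².
For a long solenoid, L = μ₀N²A/ℓ.
L = (4π×10⁻⁷)(2740)²(2.112×10^-4)/(0.234 m) = 8.517×10^-3 H.

L ≈ 8.52 mH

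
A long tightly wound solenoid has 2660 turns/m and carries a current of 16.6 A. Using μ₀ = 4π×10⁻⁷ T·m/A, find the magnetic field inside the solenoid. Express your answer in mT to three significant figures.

Inside a long solenoid, B = μ₀nI.
B = (4π×10⁻⁷)(2.660×10^3 m⁻¹)(16.6 A) = 5.549×10^-2 T.

B ≈ 55.5 mT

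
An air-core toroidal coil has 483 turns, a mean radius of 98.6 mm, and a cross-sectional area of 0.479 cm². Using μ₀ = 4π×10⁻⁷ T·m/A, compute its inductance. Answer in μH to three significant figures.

For a thin toroid, L = μ₀N²A/(2πR).
L = (4π×10⁻⁷)(483)²(4.790×10^-5) / (2π×9.860×10^-2 m) = 2.267×10^-5 H.

L ≈ 22.7 μH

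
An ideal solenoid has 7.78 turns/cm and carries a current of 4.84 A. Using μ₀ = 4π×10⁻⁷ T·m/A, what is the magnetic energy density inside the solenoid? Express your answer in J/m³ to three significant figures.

u ≈ 8.91 J/m³

B = μ₀nI = (4π×10⁻⁷)(778)(4.84) = 4.732×10^-3 T.
u = B²/(2μ₀) = (4.732×10^-3)²/(2×4π×10⁻⁷) = 8.909 J/m³.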